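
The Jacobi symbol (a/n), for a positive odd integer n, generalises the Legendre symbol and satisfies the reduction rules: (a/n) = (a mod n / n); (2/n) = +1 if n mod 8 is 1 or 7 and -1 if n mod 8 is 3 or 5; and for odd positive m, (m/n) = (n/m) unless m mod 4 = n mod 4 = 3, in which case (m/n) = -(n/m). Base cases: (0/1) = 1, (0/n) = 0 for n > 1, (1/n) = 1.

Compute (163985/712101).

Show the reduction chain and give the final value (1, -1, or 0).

1

flip (163985/712101) -> (712101/163985): both odd, 163985 mod 4 = 1, 712101 mod 4 = 1, so the flip contributes +1; sign now +1
(712101/163985): 712101 mod 163985 = 56161, so (712101/163985) = (56161/163985)
flip (56161/163985) -> (163985/56161): both odd, 56161 mod 4 = 1, 163985 mod 4 = 1, so the flip contributes +1; sign now +1
(163985/56161): 163985 mod 56161 = 51663, so (163985/56161) = (51663/56161)
flip (51663/56161) -> (56161/51663): both odd, 51663 mod 4 = 3, 56161 mod 4 = 1, so the flip contributes +1; sign now +1
(56161/51663): 56161 mod 51663 = 4498, so (56161/51663) = (4498/51663)
factor out 2^1: 4498 = 2^1·2249; with 51663 mod 8 = 7, (2/51663) = +1; sign now +1; continue with (2249/51663)
flip (2249/51663) -> (51663/2249): both odd, 2249 mod 4 = 1, 51663 mod 4 = 3, so the flip contributes +1; sign now +1
(51663/2249): 51663 mod 2249 = 2185, so (51663/2249) = (2185/2249)
flip (2185/2249) -> (2249/2185): both odd, 2185 mod 4 = 1, 2249 mod 4 = 1, so the flip contributes +1; sign now +1
(2249/2185): 2249 mod 2185 = 64, so (2249/2185) = (64/2185)
factor out 2^6: 64 = 2^6·1; with 2185 mod 8 = 1, (2/2185) = +1; sign now +1; continue with (1/2185)
reached (1/2185) = 1, so the symbol is +1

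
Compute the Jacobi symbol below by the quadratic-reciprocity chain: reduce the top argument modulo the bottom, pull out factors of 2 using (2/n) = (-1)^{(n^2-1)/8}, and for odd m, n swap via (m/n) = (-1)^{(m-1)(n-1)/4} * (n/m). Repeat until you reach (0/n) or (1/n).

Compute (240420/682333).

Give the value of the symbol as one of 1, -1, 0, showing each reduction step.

1

240420 = 2^2·60105; (2/682333) = -1 since 682333 mod 8 = 5, so (240420/682333) = (-1)^2·(60105/682333); sign now +1
reciprocity: (60105/682333) = +1·(682333/60105) since 60105 mod 4 = 1, 682333 mod 4 = 1; sign now +1
(682333/60105) = (21178/60105)   [reduce mod 60105]
21178 = 2^1·10589; (2/60105) = +1 since 60105 mod 8 = 1, so (21178/60105) = (+1)^1·(10589/60105); sign now +1
reciprocity: (10589/60105) = +1·(60105/10589) since 10589 mod 4 = 1, 60105 mod 4 = 1; sign now +1
(60105/10589) = (7160/10589)   [reduce mod 10589]
7160 = 2^3·895; (2/10589) = -1 since 10589 mod 8 = 5, so (7160/10589) = (-1)^3·(895/10589); sign now -1
reciprocity: (895/10589) = +1·(10589/895) since 895 mod 4 = 3, 10589 mod 4 = 1; sign now -1
(10589/895) = (744/895)   [reduce mod 895]
744 = 2^3·93; (2/895) = +1 since 895 mod 8 = 7, so (744/895) = (+1)^3·(93/895); sign now -1
reciprocity: (93/895) = +1·(895/93) since 93 mod 4 = 1, 895 mod 4 = 3; sign now -1
(895/93) = (58/93)   [reduce mod 93]
58 = 2^1·29; (2/93) = -1 since 93 mod 8 = 5, so (58/93) = (-1)^1·(29/93); sign now +1
reciprocity: (29/93) = +1·(93/29) since 29 mod 4 = 1, 93 mod 4 = 1; sign now +1
(93/29) = (6/29)   [reduce mod 29]
6 = 2^1·3; (2/29) = -1 since 29 mod 8 = 5, so (6/29) = (-1)^1·(3/29); sign now -1
reciprocity: (3/29) = +1·(29/3) since 3 mod 4 = 3, 29 mod 4 = 1; sign now -1
(29/3) = (2/3)   [reduce mod 3]
2 = 2^1·1; (2/3) = -1 since 3 mod 8 = 3, so (2/3) = (-1)^1·(1/3); sign now +1
(1/3) = 1; final value = sign = +1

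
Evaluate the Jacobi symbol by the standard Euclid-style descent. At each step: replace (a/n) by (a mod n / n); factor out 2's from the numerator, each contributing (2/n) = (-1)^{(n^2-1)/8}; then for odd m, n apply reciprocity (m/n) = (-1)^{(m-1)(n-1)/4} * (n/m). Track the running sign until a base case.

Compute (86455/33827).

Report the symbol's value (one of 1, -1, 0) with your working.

(86455/33827): 86455 mod 33827 = 18801, so (86455/33827) = (18801/33827)
flip (18801/33827) -> (33827/18801): both odd, 18801 mod 4 = 1, 33827 mod 4 = 3, so the flip contributes +1; sign now +1
(33827/18801): 33827 mod 18801 = 15026, so (33827/18801) = (15026/18801)
factor out 2^1: 15026 = 2^1·7513; with 18801 mod 8 = 1, (2/18801) = +1; sign now +1; continue with (7513/18801)
flip (7513/18801) -> (18801/7513): both odd, 7513 mod 4 = 1, 18801 mod 4 = 1, so the flip contributes +1; sign now +1
(18801/7513): 18801 mod 7513 = 3775, so (18801/7513) = (3775/7513)
flip (3775/7513) -> (7513/3775): both odd, 3775 mod 4 = 3, 7513 mod 4 = 1, so the flip contributes +1; sign now +1
(7513/3775): 7513 mod 3775 = 3738, so (7513/3775) = (3738/3775)
factor out 2^1: 3738 = 2^1·1869; with 3775 mod 8 = 7, (2/3775) = +1; sign now +1; continue with (1869/3775)
flip (1869/3775) -> (3775/1869): both odd, 1869 mod 4 = 1, 3775 mod 4 = 3, so the flip contributes +1; sign now +1
(3775/1869): 3775 mod 1869 = 37, so (3775/1869) = (37/1869)
flip (37/1869) -> (1869/37): both odd, 37 mod 4 = 1, 1869 mod 4 = 1, so the flip contributes +1; sign now +1
(1869/37): 1869 mod 37 = 19, so (1869/37) = (19/37)
flip (19/37) -> (37/19): both odd, 19 mod 4 = 3, 37 mod 4 = 1, so the flip contributes +1; sign now +1
(37/19): 37 mod 19 = 18, so (37/19) = (18/19)
factor out 2^1: 18 = 2^1·9; with 19 mod 8 = 3, (2/19) = -1; sign now -1; continue with (9/19)
flip (9/19) -> (19/9): both odd, 9 mod 4 = 1, 19 mod 4 = 3, so the flip contributes +1; sign now -1
(19/9): 19 mod 9 = 1, so (19/9) = (1/9)
reached (1/9) = 1, so the symbol is -1

-1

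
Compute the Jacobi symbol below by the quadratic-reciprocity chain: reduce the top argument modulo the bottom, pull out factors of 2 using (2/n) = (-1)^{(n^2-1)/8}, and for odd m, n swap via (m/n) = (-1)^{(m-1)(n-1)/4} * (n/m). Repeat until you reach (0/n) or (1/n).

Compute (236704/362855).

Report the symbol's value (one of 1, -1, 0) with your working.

-1

236704 = 2^5·7397; (2/362855) = +1 since 362855 mod 8 = 7, so (236704/362855) = (+1)^5·(7397/362855); sign now +1
reciprocity: (7397/362855) = +1·(362855/7397) since 7397 mod 4 = 1, 362855 mod 4 = 3; sign now +1
(362855/7397) = (402/7397)   [reduce mod 7397]
402 = 2^1·201; (2/7397) = -1 since 7397 mod 8 = 5, so (402/7397) = (-1)^1·(201/7397); sign now -1
reciprocity: (201/7397) = +1·(7397/201) since 201 mod 4 = 1, 7397 mod 4 = 1; sign now -1
(7397/201) = (161/201)   [reduce mod 201]
reciprocity: (161/201) = +1·(201/161) since 161 mod 4 = 1, 201 mod 4 = 1; sign now -1
(201/161) = (40/161)   [reduce mod 161]
40 = 2^3·5; (2/161) = +1 since 161 mod 8 = 1, so (40/161) = (+1)^3·(5/161); sign now -1
reciprocity: (5/161) = +1·(161/5) since 5 mod 4 = 1, 161 mod 4 = 1; sign now -1
(161/5) = (1/5)   [reduce mod 5]
(1/5) = 1; final value = sign = -1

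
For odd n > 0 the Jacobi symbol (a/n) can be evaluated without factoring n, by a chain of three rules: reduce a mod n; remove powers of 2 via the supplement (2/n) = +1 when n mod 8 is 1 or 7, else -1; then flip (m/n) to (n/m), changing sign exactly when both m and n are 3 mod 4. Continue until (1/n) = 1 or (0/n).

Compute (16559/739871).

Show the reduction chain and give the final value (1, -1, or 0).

1

reciprocity: (16559/739871) = -1·(739871/16559) since 16559 mod 4 = 3, 739871 mod 4 = 3; sign now -1
(739871/16559) = (11275/16559)   [reduce mod 16559]
reciprocity: (11275/16559) = -1·(16559/11275) since 11275 mod 4 = 3, 16559 mod 4 = 3; sign now +1
(16559/11275) = (5284/11275)   [reduce mod 11275]
5284 = 2^2·1321; (2/11275) = -1 since 11275 mod 8 = 3, so (5284/11275) = (-1)^2·(1321/11275); sign now +1
reciprocity: (1321/11275) = +1·(11275/1321) since 1321 mod 4 = 1, 11275 mod 4 = 3; sign now +1
(11275/1321) = (707/1321)   [reduce mod 1321]
reciprocity: (707/1321) = +1·(1321/707) since 707 mod 4 = 3, 1321 mod 4 = 1; sign now +1
(1321/707) = (614/707)   [reduce mod 707]
614 = 2^1·307; (2/707) = -1 since 707 mod 8 = 3, so (614/707) = (-1)^1·(307/707); sign now -1
reciprocity: (307/707) = -1·(707/307) since 307 mod 4 = 3, 707 mod 4 = 3; sign now +1
(707/307) = (93/307)   [reduce mod 307]
reciprocity: (93/307) = +1·(307/93) since 93 mod 4 = 1, 307 mod 4 = 3; sign now +1
(307/93) = (28/93)   [reduce mod 93]
28 = 2^2·7; (2/93) = -1 since 93 mod 8 = 5, so (28/93) = (-1)^2·(7/93); sign now +1
reciprocity: (7/93) = +1·(93/7) since 7 mod 4 = 3, 93 mod 4 = 1; sign now +1
(93/7) = (2/7)   [reduce mod 7]
2 = 2^1·1; (2/7) = +1 since 7 mod 8 = 7, so (2/7) = (+1)^1·(1/7); sign now +1
(1/7) = 1; final value = sign = +1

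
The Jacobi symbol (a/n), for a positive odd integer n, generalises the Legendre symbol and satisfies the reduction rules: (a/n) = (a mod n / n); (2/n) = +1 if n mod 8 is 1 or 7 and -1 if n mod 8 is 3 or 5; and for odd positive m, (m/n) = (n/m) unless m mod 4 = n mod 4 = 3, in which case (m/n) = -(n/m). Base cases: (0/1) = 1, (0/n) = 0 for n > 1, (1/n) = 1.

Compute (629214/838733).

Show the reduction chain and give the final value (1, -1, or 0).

1

factor out 2^1: 629214 = 2^1·314607; with 838733 mod 8 = 5, (2/838733) = -1; sign now -1; continue with (314607/838733)
flip (314607/838733) -> (838733/314607): both odd, 314607 mod 4 = 3, 838733 mod 4 = 1, so the flip contributes +1; sign now -1
(838733/314607): 838733 mod 314607 = 209519, so (838733/314607) = (209519/314607)
flip (209519/314607) -> (314607/209519): both odd, 209519 mod 4 = 3, 314607 mod 4 = 3, so the flip contributes -1; sign now +1
(314607/209519): 314607 mod 209519 = 105088, so (314607/209519) = (105088/209519)
factor out 2^7: 105088 = 2^7·821; with 209519 mod 8 = 7, (2/209519) = +1; sign now +1; continue with (821/209519)
flip (821/209519) -> (209519/821): both odd, 821 mod 4 = 1, 209519 mod 4 = 3, so the flip contributes +1; sign now +1
(209519/821): 209519 mod 821 = 164, so (209519/821) = (164/821)
factor out 2^2: 164 = 2^2·41; with 821 mod 8 = 5, (2/821) = -1; sign now +1; continue with (41/821)
flip (41/821) -> (821/41): both odd, 41 mod 4 = 1, 821 mod 4 = 1, so the flip contributes +1; sign now +1
(821/41): 821 mod 41 = 1, so (821/41) = (1/41)
reached (1/41) = 1, so the symbol is +1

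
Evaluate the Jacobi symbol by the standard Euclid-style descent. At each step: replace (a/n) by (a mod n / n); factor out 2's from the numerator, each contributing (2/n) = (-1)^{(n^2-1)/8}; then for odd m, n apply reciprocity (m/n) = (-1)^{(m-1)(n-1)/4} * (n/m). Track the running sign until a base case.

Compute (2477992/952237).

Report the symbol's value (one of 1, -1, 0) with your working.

(2477992/952237) = (573518/952237)   [reduce mod 952237]
573518 = 2^1·286759; (2/952237) = -1 since 952237 mod 8 = 5, so (573518/952237) = (-1)^1·(286759/952237); sign now -1
reciprocity: (286759/952237) = +1·(952237/286759) since 286759 mod 4 = 3, 952237 mod 4 = 1; sign now -1
(952237/286759) = (91960/286759)   [reduce mod 286759]
91960 = 2^3·11495; (2/286759) = +1 since 286759 mod 8 = 7, so (91960/286759) = (+1)^3·(11495/286759); sign now -1
reciprocity: (11495/286759) = -1·(286759/11495) since 11495 mod 4 = 3, 286759 mod 4 = 3; sign now +1
(286759/11495) = (10879/11495)   [reduce mod 11495]
reciprocity: (10879/11495) = -1·(11495/10879) since 10879 mod 4 = 3, 11495 mod 4 = 3; sign now -1
(11495/10879) = (616/10879)   [reduce mod 10879]
616 = 2^3·77; (2/10879) = +1 since 10879 mod 8 = 7, so (616/10879) = (+1)^3·(77/10879); sign now -1
reciprocity: (77/10879) = +1·(10879/77) since 77 mod 4 = 1, 10879 mod 4 = 3; sign now -1
(10879/77) = (22/77)   [reduce mod 77]
22 = 2^1·11; (2/77) = -1 since 77 mod 8 = 5, so (22/77) = (-1)^1·(11/77); sign now +1
reciprocity: (11/77) = +1·(77/11) since 11 mod 4 = 3, 77 mod 4 = 1; sign now +1
(77/11) = (0/11)   [reduce mod 11]
(0/11) = 0   [gcd(a, n) > 1]; final value = 0

0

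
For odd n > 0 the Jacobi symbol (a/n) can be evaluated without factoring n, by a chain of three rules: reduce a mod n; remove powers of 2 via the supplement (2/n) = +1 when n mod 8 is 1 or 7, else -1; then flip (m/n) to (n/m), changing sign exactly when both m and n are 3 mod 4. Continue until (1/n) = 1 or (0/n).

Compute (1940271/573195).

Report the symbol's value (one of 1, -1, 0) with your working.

(1940271/573195) = (220686/573195)   [reduce mod 573195]
220686 = 2^1·110343; (2/573195) = -1 since 573195 mod 8 = 3, so (220686/573195) = (-1)^1·(110343/573195); sign now -1
reciprocity: (110343/573195) = -1·(573195/110343) since 110343 mod 4 = 3, 573195 mod 4 = 3; sign now +1
(573195/110343) = (21480/110343)   [reduce mod 110343]
21480 = 2^3·2685; (2/110343) = +1 since 110343 mod 8 = 7, so (21480/110343) = (+1)^3·(2685/110343); sign now +1
reciprocity: (2685/110343) = +1·(110343/2685) since 2685 mod 4 = 1, 110343 mod 4 = 3; sign now +1
(110343/2685) = (258/2685)   [reduce mod 2685]
258 = 2^1·129; (2/2685) = -1 since 2685 mod 8 = 5, so (258/2685) = (-1)^1·(129/2685); sign now -1
reciprocity: (129/2685) = +1·(2685/129) since 129 mod 4 = 1, 2685 mod 4 = 1; sign now -1
(2685/129) = (105/129)   [reduce mod 129]
reciprocity: (105/129) = +1·(129/105) since 105 mod 4 = 1, 129 mod 4 = 1; sign now -1
(129/105) = (24/105)   [reduce mod 105]
24 = 2^3·3; (2/105) = +1 since 105 mod 8 = 1, so (24/105) = (+1)^3·(3/105); sign now -1
reciprocity: (3/105) = +1·(105/3) since 3 mod 4 = 3, 105 mod 4 = 1; sign now -1
(105/3) = (0/3)   [reduce mod 3]
(0/3) = 0   [gcd(a, n) > 1]; final value = 0

0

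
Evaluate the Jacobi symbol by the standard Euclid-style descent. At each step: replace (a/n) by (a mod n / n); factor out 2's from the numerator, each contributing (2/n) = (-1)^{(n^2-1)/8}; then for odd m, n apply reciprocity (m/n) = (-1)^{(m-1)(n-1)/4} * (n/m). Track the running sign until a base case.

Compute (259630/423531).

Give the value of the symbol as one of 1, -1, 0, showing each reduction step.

1

259630 = 2^1·129815; (2/423531) = -1 since 423531 mod 8 = 3, so (259630/423531) = (-1)^1·(129815/423531); sign now -1
reciprocity: (129815/423531) = -1·(423531/129815) since 129815 mod 4 = 3, 423531 mod 4 = 3; sign now +1
(423531/129815) = (34086/129815)   [reduce mod 129815]
34086 = 2^1·17043; (2/129815) = +1 since 129815 mod 8 = 7, so (34086/129815) = (+1)^1·(17043/129815); sign now +1
reciprocity: (17043/129815) = -1·(129815/17043) since 17043 mod 4 = 3, 129815 mod 4 = 3; sign now -1
(129815/17043) = (10514/17043)   [reduce mod 17043]
10514 = 2^1·5257; (2/17043) = -1 since 17043 mod 8 = 3, so (10514/17043) = (-1)^1·(5257/17043); sign now +1
reciprocity: (5257/17043) = +1·(17043/5257) since 5257 mod 4 = 1, 17043 mod 4 = 3; sign now +1
(17043/5257) = (1272/5257)   [reduce mod 5257]
1272 = 2^3·159; (2/5257) = +1 since 5257 mod 8 = 1, so (1272/5257) = (+1)^3·(159/5257); sign now +1
reciprocity: (159/5257) = +1·(5257/159) since 159 mod 4 = 3, 5257 mod 4 = 1; sign now +1
(5257/159) = (10/159)   [reduce mod 159]
10 = 2^1·5; (2/159) = +1 since 159 mod 8 = 7, so (10/159) = (+1)^1·(5/159); sign now +1
reciprocity: (5/159) = +1·(159/5) since 5 mod 4 = 1, 159 mod 4 = 3; sign now +1
(159/5) = (4/5)   [reduce mod 5]
4 = 2^2·1; (2/5) = -1 since 5 mod 8 = 5, so (4/5) = (-1)^2·(1/5); sign now +1
(1/5) = 1; final value = sign = +1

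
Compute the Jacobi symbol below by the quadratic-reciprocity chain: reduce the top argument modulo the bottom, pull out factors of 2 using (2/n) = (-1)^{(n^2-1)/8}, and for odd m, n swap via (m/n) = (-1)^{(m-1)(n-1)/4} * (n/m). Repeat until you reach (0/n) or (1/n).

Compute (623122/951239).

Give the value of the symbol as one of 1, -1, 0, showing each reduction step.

1

623122 = 2^1·311561; (2/951239) = +1 since 951239 mod 8 = 7, so (623122/951239) = (+1)^1·(311561/951239); sign now +1
reciprocity: (311561/951239) = +1·(951239/311561) since 311561 mod 4 = 1, 951239 mod 4 = 3; sign now +1
(951239/311561) = (16556/311561)   [reduce mod 311561]
16556 = 2^2·4139; (2/311561) = +1 since 311561 mod 8 = 1, so (16556/311561) = (+1)^2·(4139/311561); sign now +1
reciprocity: (4139/311561) = +1·(311561/4139) since 4139 mod 4 = 3, 311561 mod 4 = 1; sign now +1
(311561/4139) = (1136/4139)   [reduce mod 4139]
1136 = 2^4·71; (2/4139) = -1 since 4139 mod 8 = 3, so (1136/4139) = (-1)^4·(71/4139); sign now +1
reciprocity: (71/4139) = -1·(4139/71) since 71 mod 4 = 3, 4139 mod 4 = 3; sign now -1
(4139/71) = (21/71)   [reduce mod 71]
reciprocity: (21/71) = +1·(71/21) since 21 mod 4 = 1, 71 mod 4 = 3; sign now -1
(71/21) = (8/21)   [reduce mod 21]
8 = 2^3·1; (2/21) = -1 since 21 mod 8 = 5, so (8/21) = (-1)^3·(1/21); sign now +1
(1/21) = 1; final value = sign = +1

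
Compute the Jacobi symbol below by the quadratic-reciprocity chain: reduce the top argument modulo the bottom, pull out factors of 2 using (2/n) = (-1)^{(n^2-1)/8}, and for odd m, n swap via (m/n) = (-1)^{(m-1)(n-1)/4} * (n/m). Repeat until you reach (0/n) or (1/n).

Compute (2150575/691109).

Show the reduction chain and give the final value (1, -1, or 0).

(2150575/691109): 2150575 mod 691109 = 77248, so (2150575/691109) = (77248/691109)
factor out 2^6: 77248 = 2^6·1207; with 691109 mod 8 = 5, (2/691109) = -1; sign now +1; continue with (1207/691109)
flip (1207/691109) -> (691109/1207): both odd, 1207 mod 4 = 3, 691109 mod 4 = 1, so the flip contributes +1; sign now +1
(691109/1207): 691109 mod 1207 = 705, so (691109/1207) = (705/1207)
flip (705/1207) -> (1207/705): both odd, 705 mod 4 = 1, 1207 mod 4 = 3, so the flip contributes +1; sign now +1
(1207/705): 1207 mod 705 = 502, so (1207/705) = (502/705)
factor out 2^1: 502 = 2^1·251; with 705 mod 8 = 1, (2/705) = +1; sign now +1; continue with (251/705)
flip (251/705) -> (705/251): both odd, 251 mod 4 = 3, 705 mod 4 = 1, so the flip contributes +1; sign now +1
(705/251): 705 mod 251 = 203, so (705/251) = (203/251)
flip (203/251) -> (251/203): both odd, 203 mod 4 = 3, 251 mod 4 = 3, so the flip contributes -1; sign now -1
(251/203): 251 mod 203 = 48, so (251/203) = (48/203)
factor out 2^4: 48 = 2^4·3; with 203 mod 8 = 3, (2/203) = -1; sign now -1; continue with (3/203)
flip (3/203) -> (203/3): both odd, 3 mod 4 = 3, 203 mod 4 = 3, so the flip contributes -1; sign now +1
(203/3): 203 mod 3 = 2, so (203/3) = (2/3)
factor out 2^1: 2 = 2^1·1; with 3 mod 8 = 3, (2/3) = -1; sign now -1; continue with (1/3)
reached (1/3) = 1, so the symbol is -1

-1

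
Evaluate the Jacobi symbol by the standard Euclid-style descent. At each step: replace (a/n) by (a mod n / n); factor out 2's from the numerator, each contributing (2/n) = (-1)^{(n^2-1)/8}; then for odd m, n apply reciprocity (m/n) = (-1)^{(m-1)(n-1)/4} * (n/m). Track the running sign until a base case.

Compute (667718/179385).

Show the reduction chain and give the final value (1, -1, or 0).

(667718/179385): 667718 mod 179385 = 129563, so (667718/179385) = (129563/179385)
flip (129563/179385) -> (179385/129563): both odd, 129563 mod 4 = 3, 179385 mod 4 = 1, so the flip contributes +1; sign now +1
(179385/129563): 179385 mod 129563 = 49822, so (179385/129563) = (49822/129563)
factor out 2^1: 49822 = 2^1·24911; with 129563 mod 8 = 3, (2/129563) = -1; sign now -1; continue with (24911/129563)
flip (24911/129563) -> (129563/24911): both odd, 24911 mod 4 = 3, 129563 mod 4 = 3, so the flip contributes -1; sign now +1
(129563/24911): 129563 mod 24911 = 5008, so (129563/24911) = (5008/24911)
factor out 2^4: 5008 = 2^4·313; with 24911 mod 8 = 7, (2/24911) = +1; sign now +1; continue with (313/24911)
flip (313/24911) -> (24911/313): both odd, 313 mod 4 = 1, 24911 mod 4 = 3, so the flip contributes +1; sign now +1
(24911/313): 24911 mod 313 = 184, so (24911/313) = (184/313)
factor out 2^3: 184 = 2^3·23; with 313 mod 8 = 1, (2/313) = +1; sign now +1; continue with (23/313)
flip (23/313) -> (313/23): both odd, 23 mod 4 = 3, 313 mod 4 = 1, so the flip contributes +1; sign now +1
(313/23): 313 mod 23 = 14, so (313/23) = (14/23)
factor out 2^1: 14 = 2^1·7; with 23 mod 8 = 7, (2/23) = +1; sign now +1; continue with (7/23)
flip (7/23) -> (23/7): both odd, 7 mod 4 = 3, 23 mod 4 = 3, so the flip contributes -1; sign now -1
(23/7): 23 mod 7 = 2, so (23/7) = (2/7)
factor out 2^1: 2 = 2^1·1; with 7 mod 8 = 7, (2/7) = +1; sign now -1; continue with (1/7)
reached (1/7) = 1, so the symbol is -1

-1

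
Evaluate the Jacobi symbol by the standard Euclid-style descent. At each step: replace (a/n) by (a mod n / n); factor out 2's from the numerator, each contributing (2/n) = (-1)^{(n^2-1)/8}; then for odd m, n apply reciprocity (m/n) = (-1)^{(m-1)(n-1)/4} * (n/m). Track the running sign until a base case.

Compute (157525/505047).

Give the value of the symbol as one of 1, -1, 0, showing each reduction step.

flip (157525/505047) -> (505047/157525): both odd, 157525 mod 4 = 1, 505047 mod 4 = 3, so the flip contributes +1; sign now +1
(505047/157525): 505047 mod 157525 = 32472, so (505047/157525) = (32472/157525)
factor out 2^3: 32472 = 2^3·4059; with 157525 mod 8 = 5, (2/157525) = -1; sign now -1; continue with (4059/157525)
flip (4059/157525) -> (157525/4059): both odd, 4059 mod 4 = 3, 157525 mod 4 = 1, so the flip contributes +1; sign now -1
(157525/4059): 157525 mod 4059 = 3283, so (157525/4059) = (3283/4059)
flip (3283/4059) -> (4059/3283): both odd, 3283 mod 4 = 3, 4059 mod 4 = 3, so the flip contributes -1; sign now +1
(4059/3283): 4059 mod 3283 = 776, so (4059/3283) = (776/3283)
factor out 2^3: 776 = 2^3·97; with 3283 mod 8 = 3, (2/3283) = -1; sign now -1; continue with (97/3283)
flip (97/3283) -> (3283/97): both odd, 97 mod 4 = 1, 3283 mod 4 = 3, so the flip contributes +1; sign now -1
(3283/97): 3283 mod 97 = 82, so (3283/97) = (82/97)
factor out 2^1: 82 = 2^1·41; with 97 mod 8 = 1, (2/97) = +1; sign now -1; continue with (41/97)
flip (41/97) -> (97/41): both odd, 41 mod 4 = 1, 97 mod 4 = 1, so the flip contributes +1; sign now -1
(97/41): 97 mod 41 = 15, so (97/41) = (15/41)
flip (15/41) -> (41/15): both odd, 15 mod 4 = 3, 41 mod 4 = 1, so the flip contributes +1; sign now -1
(41/15): 41 mod 15 = 11, so (41/15) = (11/15)
flip (11/15) -> (15/11): both odd, 11 mod 4 = 3, 15 mod 4 = 3, so the flip contributes -1; sign now +1
(15/11): 15 mod 11 = 4, so (15/11) = (4/11)
factor out 2^2: 4 = 2^2·1; with 11 mod 8 = 3, (2/11) = -1; sign now +1; continue with (1/11)
reached (1/11) = 1, so the symbol is +1

1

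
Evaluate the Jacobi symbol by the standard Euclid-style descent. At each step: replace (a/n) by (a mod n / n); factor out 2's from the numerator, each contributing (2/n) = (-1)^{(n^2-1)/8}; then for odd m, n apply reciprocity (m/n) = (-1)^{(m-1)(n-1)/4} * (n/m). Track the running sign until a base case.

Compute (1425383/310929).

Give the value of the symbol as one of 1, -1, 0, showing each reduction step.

-1

(1425383/310929) = (181667/310929)   [reduce mod 310929]
reciprocity: (181667/310929) = +1·(310929/181667) since 181667 mod 4 = 3, 310929 mod 4 = 1; sign now +1
(310929/181667) = (129262/181667)   [reduce mod 181667]
129262 = 2^1·64631; (2/181667) = -1 since 181667 mod 8 = 3, so (129262/181667) = (-1)^1·(64631/181667); sign now -1
reciprocity: (64631/181667) = -1·(181667/64631) since 64631 mod 4 = 3, 181667 mod 4 = 3; sign now +1
(181667/64631) = (52405/64631)   [reduce mod 64631]
reciprocity: (52405/64631) = +1·(64631/52405) since 52405 mod 4 = 1, 64631 mod 4 = 3; sign now +1
(64631/52405) = (12226/52405)   [reduce mod 52405]
12226 = 2^1·6113; (2/52405) = -1 since 52405 mod 8 = 5, so (12226/52405) = (-1)^1·(6113/52405); sign now -1
reciprocity: (6113/52405) = +1·(52405/6113) since 6113 mod 4 = 1, 52405 mod 4 = 1; sign now -1
(52405/6113) = (3501/6113)   [reduce mod 6113]
reciprocity: (3501/6113) = +1·(6113/3501) since 3501 mod 4 = 1, 6113 mod 4 = 1; sign now -1
(6113/3501) = (2612/3501)   [reduce mod 3501]
2612 = 2^2·653; (2/3501) = -1 since 3501 mod 8 = 5, so (2612/3501) = (-1)^2·(653/3501); sign now -1
reciprocity: (653/3501) = +1·(3501/653) since 653 mod 4 = 1, 3501 mod 4 = 1; sign now -1
(3501/653) = (236/653)   [reduce mod 653]
236 = 2^2·59; (2/653) = -1 since 653 mod 8 = 5, so (236/653) = (-1)^2·(59/653); sign now -1
reciprocity: (59/653) = +1·(653/59) since 59 mod 4 = 3, 653 mod 4 = 1; sign now -1
(653/59) = (4/59)   [reduce mod 59]
4 = 2^2·1; (2/59) = -1 since 59 mod 8 = 3, so (4/59) = (-1)^2·(1/59); sign now -1
(1/59) = 1; final value = sign = -1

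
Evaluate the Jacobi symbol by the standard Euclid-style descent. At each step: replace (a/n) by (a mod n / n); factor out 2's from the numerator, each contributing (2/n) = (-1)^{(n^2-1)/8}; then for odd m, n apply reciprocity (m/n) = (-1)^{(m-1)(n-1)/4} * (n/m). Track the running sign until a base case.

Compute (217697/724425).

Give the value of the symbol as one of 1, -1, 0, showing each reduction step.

reciprocity: (217697/724425) = +1·(724425/217697) since 217697 mod 4 = 1, 724425 mod 4 = 1; sign now +1
(724425/217697) = (71334/217697)   [reduce mod 217697]
71334 = 2^1·35667; (2/217697) = +1 since 217697 mod 8 = 1, so (71334/217697) = (+1)^1·(35667/217697); sign now +1
reciprocity: (35667/217697) = +1·(217697/35667) since 35667 mod 4 = 3, 217697 mod 4 = 1; sign now +1
(217697/35667) = (3695/35667)   [reduce mod 35667]
reciprocity: (3695/35667) = -1·(35667/3695) since 3695 mod 4 = 3, 35667 mod 4 = 3; sign now -1
(35667/3695) = (2412/3695)   [reduce mod 3695]
2412 = 2^2·603; (2/3695) = +1 since 3695 mod 8 = 7, so (2412/3695) = (+1)^2·(603/3695); sign now -1
reciprocity: (603/3695) = -1·(3695/603) since 603 mod 4 = 3, 3695 mod 4 = 3; sign now +1
(3695/603) = (77/603)   [reduce mod 603]
reciprocity: (77/603) = +1·(603/77) since 77 mod 4 = 1, 603 mod 4 = 3; sign now +1
(603/77) = (64/77)   [reduce mod 77]
64 = 2^6·1; (2/77) = -1 since 77 mod 8 = 5, so (64/77) = (-1)^6·(1/77); sign now +1
(1/77) = 1; final value = sign = +1

1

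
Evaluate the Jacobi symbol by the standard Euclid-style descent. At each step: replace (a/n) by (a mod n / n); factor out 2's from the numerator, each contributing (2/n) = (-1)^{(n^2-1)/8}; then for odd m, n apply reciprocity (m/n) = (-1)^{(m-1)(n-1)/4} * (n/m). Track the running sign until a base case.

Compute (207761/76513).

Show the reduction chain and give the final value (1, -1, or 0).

-1

(207761/76513) = (54735/76513)   [reduce mod 76513]
reciprocity: (54735/76513) = +1·(76513/54735) since 54735 mod 4 = 3, 76513 mod 4 = 1; sign now +1
(76513/54735) = (21778/54735)   [reduce mod 54735]
21778 = 2^1·10889; (2/54735) = +1 since 54735 mod 8 = 7, so (21778/54735) = (+1)^1·(10889/54735); sign now +1
reciprocity: (10889/54735) = +1·(54735/10889) since 10889 mod 4 = 1, 54735 mod 4 = 3; sign now +1
(54735/10889) = (290/10889)   [reduce mod 10889]
290 = 2^1·145; (2/10889) = +1 since 10889 mod 8 = 1, so (290/10889) = (+1)^1·(145/10889); sign now +1
reciprocity: (145/10889) = +1·(10889/145) since 145 mod 4 = 1, 10889 mod 4 = 1; sign now +1
(10889/145) = (14/145)   [reduce mod 145]
14 = 2^1·7; (2/145) = +1 since 145 mod 8 = 1, so (14/145) = (+1)^1·(7/145); sign now +1
reciprocity: (7/145) = +1·(145/7) since 7 mod 4 = 3, 145 mod 4 = 1; sign now +1
(145/7) = (5/7)   [reduce mod 7]
reciprocity: (5/7) = +1·(7/5) since 5 mod 4 = 1, 7 mod 4 = 3; sign now +1
(7/5) = (2/5)   [reduce mod 5]
2 = 2^1·1; (2/5) = -1 since 5 mod 8 = 5, so (2/5) = (-1)^1·(1/5); sign now -1
(1/5) = 1; final value = sign = -1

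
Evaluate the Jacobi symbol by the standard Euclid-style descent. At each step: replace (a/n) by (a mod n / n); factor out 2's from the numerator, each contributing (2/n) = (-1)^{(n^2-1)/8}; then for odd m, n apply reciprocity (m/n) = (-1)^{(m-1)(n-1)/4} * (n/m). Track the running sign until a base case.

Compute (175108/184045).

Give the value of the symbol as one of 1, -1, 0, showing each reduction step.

175108 = 2^2·43777; (2/184045) = -1 since 184045 mod 8 = 5, so (175108/184045) = (-1)^2·(43777/184045); sign now +1
reciprocity: (43777/184045) = +1·(184045/43777) since 43777 mod 4 = 1, 184045 mod 4 = 1; sign now +1
(184045/43777) = (8937/43777)   [reduce mod 43777]
reciprocity: (8937/43777) = +1·(43777/8937) since 8937 mod 4 = 1, 43777 mod 4 = 1; sign now +1
(43777/8937) = (8029/8937)   [reduce mod 8937]
reciprocity: (8029/8937) = +1·(8937/8029) since 8029 mod 4 = 1, 8937 mod 4 = 1; sign now +1
(8937/8029) = (908/8029)   [reduce mod 8029]
908 = 2^2·227; (2/8029) = -1 since 8029 mod 8 = 5, so (908/8029) = (-1)^2·(227/8029); sign now +1
reciprocity: (227/8029) = +1·(8029/227) since 227 mod 4 = 3, 8029 mod 4 = 1; sign now +1
(8029/227) = (84/227)   [reduce mod 227]
84 = 2^2·21; (2/227) = -1 since 227 mod 8 = 3, so (84/227) = (-1)^2·(21/227); sign now +1
reciprocity: (21/227) = +1·(227/21) since 21 mod 4 = 1, 227 mod 4 = 3; sign now +1
(227/21) = (17/21)   [reduce mod 21]
reciprocity: (17/21) = +1·(21/17) since 17 mod 4 = 1, 21 mod 4 = 1; sign now +1
(21/17) = (4/17)   [reduce mod 17]
4 = 2^2·1; (2/17) = +1 since 17 mod 8 = 1, so (4/17) = (+1)^2·(1/17); sign now +1
(1/17) = 1; final value = sign = +1

1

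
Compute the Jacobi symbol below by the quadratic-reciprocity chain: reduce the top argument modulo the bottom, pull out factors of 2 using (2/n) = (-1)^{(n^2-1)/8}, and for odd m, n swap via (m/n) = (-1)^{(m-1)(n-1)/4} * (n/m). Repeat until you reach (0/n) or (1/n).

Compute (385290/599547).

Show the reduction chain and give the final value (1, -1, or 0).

factor out 2^1: 385290 = 2^1·192645; with 599547 mod 8 = 3, (2/599547) = -1; sign now -1; continue with (192645/599547)
flip (192645/599547) -> (599547/192645): both odd, 192645 mod 4 = 1, 599547 mod 4 = 3, so the flip contributes +1; sign now -1
(599547/192645): 599547 mod 192645 = 21612, so (599547/192645) = (21612/192645)
factor out 2^2: 21612 = 2^2·5403; with 192645 mod 8 = 5, (2/192645) = -1; sign now -1; continue with (5403/192645)
flip (5403/192645) -> (192645/5403): both odd, 5403 mod 4 = 3, 192645 mod 4 = 1, so the flip contributes +1; sign now -1
(192645/5403): 192645 mod 5403 = 3540, so (192645/5403) = (3540/5403)
factor out 2^2: 3540 = 2^2·885; with 5403 mod 8 = 3, (2/5403) = -1; sign now -1; continue with (885/5403)
flip (885/5403) -> (5403/885): both odd, 885 mod 4 = 1, 5403 mod 4 = 3, so the flip contributes +1; sign now -1
(5403/885): 5403 mod 885 = 93, so (5403/885) = (93/885)
flip (93/885) -> (885/93): both odd, 93 mod 4 = 1, 885 mod 4 = 1, so the flip contributes +1; sign now -1
(885/93): 885 mod 93 = 48, so (885/93) = (48/93)
factor out 2^4: 48 = 2^4·3; with 93 mod 8 = 5, (2/93) = -1; sign now -1; continue with (3/93)
flip (3/93) -> (93/3): both odd, 3 mod 4 = 3, 93 mod 4 = 1, so the flip contributes +1; sign now -1
(93/3): 93 mod 3 = 0, so (93/3) = (0/3)
reached (0/3); gcd(a, n) > 1, so (0/3) = 0 and the symbol is 0

0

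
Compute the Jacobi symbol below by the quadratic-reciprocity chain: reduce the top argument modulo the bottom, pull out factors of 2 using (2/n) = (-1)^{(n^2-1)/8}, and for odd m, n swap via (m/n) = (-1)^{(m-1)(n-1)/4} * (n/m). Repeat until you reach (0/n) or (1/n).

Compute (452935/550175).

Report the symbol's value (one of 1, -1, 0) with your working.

flip (452935/550175) -> (550175/452935): both odd, 452935 mod 4 = 3, 550175 mod 4 = 3, so the flip contributes -1; sign now -1
(550175/452935): 550175 mod 452935 = 97240, so (550175/452935) = (97240/452935)
factor out 2^3: 97240 = 2^3·12155; with 452935 mod 8 = 7, (2/452935) = +1; sign now -1; continue with (12155/452935)
flip (12155/452935) -> (452935/12155): both odd, 12155 mod 4 = 3, 452935 mod 4 = 3, so the flip contributes -1; sign now +1
(452935/12155): 452935 mod 12155 = 3200, so (452935/12155) = (3200/12155)
factor out 2^7: 3200 = 2^7·25; with 12155 mod 8 = 3, (2/12155) = -1; sign now -1; continue with (25/12155)
flip (25/12155) -> (12155/25): both odd, 25 mod 4 = 1, 12155 mod 4 = 3, so the flip contributes +1; sign now -1
(12155/25): 12155 mod 25 = 5, so (12155/25) = (5/25)
flip (5/25) -> (25/5): both odd, 5 mod 4 = 1, 25 mod 4 = 1, so the flip contributes +1; sign now -1
(25/5): 25 mod 5 = 0, so (25/5) = (0/5)
reached (0/5); gcd(a, n) > 1, so (0/5) = 0 and the symbol is 0

0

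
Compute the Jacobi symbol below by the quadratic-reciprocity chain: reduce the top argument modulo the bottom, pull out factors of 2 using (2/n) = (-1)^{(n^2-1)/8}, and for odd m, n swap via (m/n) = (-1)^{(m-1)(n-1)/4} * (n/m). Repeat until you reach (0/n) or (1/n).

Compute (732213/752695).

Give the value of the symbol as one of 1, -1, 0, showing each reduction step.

1

reciprocity: (732213/752695) = +1·(752695/732213) since 732213 mod 4 = 1, 752695 mod 4 = 3; sign now +1
(752695/732213) = (20482/732213)   [reduce mod 732213]
20482 = 2^1·10241; (2/732213) = -1 since 732213 mod 8 = 5, so (20482/732213) = (-1)^1·(10241/732213); sign now -1
reciprocity: (10241/732213) = +1·(732213/10241) since 10241 mod 4 = 1, 732213 mod 4 = 1; sign now -1
(732213/10241) = (5102/10241)   [reduce mod 10241]
5102 = 2^1·2551; (2/10241) = +1 since 10241 mod 8 = 1, so (5102/10241) = (+1)^1·(2551/10241); sign now -1
reciprocity: (2551/10241) = +1·(10241/2551) since 2551 mod 4 = 3, 10241 mod 4 = 1; sign now -1
(10241/2551) = (37/2551)   [reduce mod 2551]
reciprocity: (37/2551) = +1·(2551/37) since 37 mod 4 = 1, 2551 mod 4 = 3; sign now -1
(2551/37) = (35/37)   [reduce mod 37]
reciprocity: (35/37) = +1·(37/35) since 35 mod 4 = 3, 37 mod 4 = 1; sign now -1
(37/35) = (2/35)   [reduce mod 35]
2 = 2^1·1; (2/35) = -1 since 35 mod 8 = 3, so (2/35) = (-1)^1·(1/35); sign now +1
(1/35) = 1; final value = sign = +1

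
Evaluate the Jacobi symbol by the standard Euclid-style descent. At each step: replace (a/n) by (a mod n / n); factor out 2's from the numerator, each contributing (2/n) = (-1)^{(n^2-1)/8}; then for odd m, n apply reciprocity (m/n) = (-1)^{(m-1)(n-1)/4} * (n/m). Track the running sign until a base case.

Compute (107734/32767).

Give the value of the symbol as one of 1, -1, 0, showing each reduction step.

-1

(107734/32767): 107734 mod 32767 = 9433, so (107734/32767) = (9433/32767)
flip (9433/32767) -> (32767/9433): both odd, 9433 mod 4 = 1, 32767 mod 4 = 3, so the flip contributes +1; sign now +1
(32767/9433): 32767 mod 9433 = 4468, so (32767/9433) = (4468/9433)
factor out 2^2: 4468 = 2^2·1117; with 9433 mod 8 = 1, (2/9433) = +1; sign now +1; continue with (1117/9433)
flip (1117/9433) -> (9433/1117): both odd, 1117 mod 4 = 1, 9433 mod 4 = 1, so the flip contributes +1; sign now +1
(9433/1117): 9433 mod 1117 = 497, so (9433/1117) = (497/1117)
flip (497/1117) -> (1117/497): both odd, 497 mod 4 = 1, 1117 mod 4 = 1, so the flip contributes +1; sign now +1
(1117/497): 1117 mod 497 = 123, so (1117/497) = (123/497)
flip (123/497) -> (497/123): both odd, 123 mod 4 = 3, 497 mod 4 = 1, so the flip contributes +1; sign now +1
(497/123): 497 mod 123 = 5, so (497/123) = (5/123)
flip (5/123) -> (123/5): both odd, 5 mod 4 = 1, 123 mod 4 = 3, so the flip contributes +1; sign now +1
(123/5): 123 mod 5 = 3, so (123/5) = (3/5)
flip (3/5) -> (5/3): both odd, 3 mod 4 = 3, 5 mod 4 = 1, so the flip contributes +1; sign now +1
(5/3): 5 mod 3 = 2, so (5/3) = (2/3)
factor out 2^1: 2 = 2^1·1; with 3 mod 8 = 3, (2/3) = -1; sign now -1; continue with (1/3)
reached (1/3) = 1, so the symbol is -1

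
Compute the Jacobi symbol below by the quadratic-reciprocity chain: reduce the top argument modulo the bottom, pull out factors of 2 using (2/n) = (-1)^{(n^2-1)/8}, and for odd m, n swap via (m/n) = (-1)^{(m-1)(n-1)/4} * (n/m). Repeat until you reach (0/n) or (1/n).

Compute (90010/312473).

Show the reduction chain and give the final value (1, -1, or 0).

1

factor out 2^1: 90010 = 2^1·45005; with 312473 mod 8 = 1, (2/312473) = +1; sign now +1; continue with (45005/312473)
flip (45005/312473) -> (312473/45005): both odd, 45005 mod 4 = 1, 312473 mod 4 = 1, so the flip contributes +1; sign now +1
(312473/45005): 312473 mod 45005 = 42443, so (312473/45005) = (42443/45005)
flip (42443/45005) -> (45005/42443): both odd, 42443 mod 4 = 3, 45005 mod 4 = 1, so the flip contributes +1; sign now +1
(45005/42443): 45005 mod 42443 = 2562, so (45005/42443) = (2562/42443)
factor out 2^1: 2562 = 2^1·1281; with 42443 mod 8 = 3, (2/42443) = -1; sign now -1; continue with (1281/42443)
flip (1281/42443) -> (42443/1281): both odd, 1281 mod 4 = 1, 42443 mod 4 = 3, so the flip contributes +1; sign now -1
(42443/1281): 42443 mod 1281 = 170, so (42443/1281) = (170/1281)
factor out 2^1: 170 = 2^1·85; with 1281 mod 8 = 1, (2/1281) = +1; sign now -1; continue with (85/1281)
flip (85/1281) -> (1281/85): both odd, 85 mod 4 = 1, 1281 mod 4 = 1, so the flip contributes +1; sign now -1
(1281/85): 1281 mod 85 = 6, so (1281/85) = (6/85)
factor out 2^1: 6 = 2^1·3; with 85 mod 8 = 5, (2/85) = -1; sign now +1; continue with (3/85)
flip (3/85) -> (85/3): both odd, 3 mod 4 = 3, 85 mod 4 = 1, so the flip contributes +1; sign now +1
(85/3): 85 mod 3 = 1, so (85/3) = (1/3)
reached (1/3) = 1, so the symbol is +1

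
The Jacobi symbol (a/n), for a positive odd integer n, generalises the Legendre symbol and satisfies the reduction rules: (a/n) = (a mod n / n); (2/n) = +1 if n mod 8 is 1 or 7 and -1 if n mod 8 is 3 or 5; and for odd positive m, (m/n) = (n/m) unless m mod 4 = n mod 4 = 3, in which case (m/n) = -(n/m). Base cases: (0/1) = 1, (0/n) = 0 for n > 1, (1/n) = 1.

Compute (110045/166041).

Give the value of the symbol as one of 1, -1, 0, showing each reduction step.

flip (110045/166041) -> (166041/110045): both odd, 110045 mod 4 = 1, 166041 mod 4 = 1, so the flip contributes +1; sign now +1
(166041/110045): 166041 mod 110045 = 55996, so (166041/110045) = (55996/110045)
factor out 2^2: 55996 = 2^2·13999; with 110045 mod 8 = 5, (2/110045) = -1; sign now +1; continue with (13999/110045)
flip (13999/110045) -> (110045/13999): both odd, 13999 mod 4 = 3, 110045 mod 4 = 1, so the flip contributes +1; sign now +1
(110045/13999): 110045 mod 13999 = 12052, so (110045/13999) = (12052/13999)
factor out 2^2: 12052 = 2^2·3013; with 13999 mod 8 = 7, (2/13999) = +1; sign now +1; continue with (3013/13999)
flip (3013/13999) -> (13999/3013): both odd, 3013 mod 4 = 1, 13999 mod 4 = 3, so the flip contributes +1; sign now +1
(13999/3013): 13999 mod 3013 = 1947, so (13999/3013) = (1947/3013)
flip (1947/3013) -> (3013/1947): both odd, 1947 mod 4 = 3, 3013 mod 4 = 1, so the flip contributes +1; sign now +1
(3013/1947): 3013 mod 1947 = 1066, so (3013/1947) = (1066/1947)
factor out 2^1: 1066 = 2^1·533; with 1947 mod 8 = 3, (2/1947) = -1; sign now -1; continue with (533/1947)
flip (533/1947) -> (1947/533): both odd, 533 mod 4 = 1, 1947 mod 4 = 3, so the flip contributes +1; sign now -1
(1947/533): 1947 mod 533 = 348, so (1947/533) = (348/533)
factor out 2^2: 348 = 2^2·87; with 533 mod 8 = 5, (2/533) = -1; sign now -1; continue with (87/533)
flip (87/533) -> (533/87): both odd, 87 mod 4 = 3, 533 mod 4 = 1, so the flip contributes +1; sign now -1
(533/87): 533 mod 87 = 11, so (533/87) = (11/87)
flip (11/87) -> (87/11): both odd, 11 mod 4 = 3, 87 mod 4 = 3, so the flip contributes -1; sign now +1
(87/11): 87 mod 11 = 10, so (87/11) = (10/11)
factor out 2^1: 10 = 2^1·5; with 11 mod 8 = 3, (2/11) = -1; sign now -1; continue with (5/11)
flip (5/11) -> (11/5): both odd, 5 mod 4 = 1, 11 mod 4 = 3, so the flip contributes +1; sign now -1
(11/5): 11 mod 5 = 1, so (11/5) = (1/5)
reached (1/5) = 1, so the symbol is -1

-1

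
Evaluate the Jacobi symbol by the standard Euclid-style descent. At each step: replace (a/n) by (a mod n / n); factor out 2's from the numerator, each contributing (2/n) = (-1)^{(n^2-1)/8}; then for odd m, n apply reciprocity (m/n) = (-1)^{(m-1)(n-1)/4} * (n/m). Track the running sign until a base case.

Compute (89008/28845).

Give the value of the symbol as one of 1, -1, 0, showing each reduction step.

-1

(89008/28845): 89008 mod 28845 = 2473, so (89008/28845) = (2473/28845)
flip (2473/28845) -> (28845/2473): both odd, 2473 mod 4 = 1, 28845 mod 4 = 1, so the flip contributes +1; sign now +1
(28845/2473): 28845 mod 2473 = 1642, so (28845/2473) = (1642/2473)
factor out 2^1: 1642 = 2^1·821; with 2473 mod 8 = 1, (2/2473) = +1; sign now +1; continue with (821/2473)
flip (821/2473) -> (2473/821): both odd, 821 mod 4 = 1, 2473 mod 4 = 1, so the flip contributes +1; sign now +1
(2473/821): 2473 mod 821 = 10, so (2473/821) = (10/821)
factor out 2^1: 10 = 2^1·5; with 821 mod 8 = 5, (2/821) = -1; sign now -1; continue with (5/821)
flip (5/821) -> (821/5): both odd, 5 mod 4 = 1, 821 mod 4 = 1, so the flip contributes +1; sign now -1
(821/5): 821 mod 5 = 1, so (821/5) = (1/5)
reached (1/5) = 1, so the symbol is -1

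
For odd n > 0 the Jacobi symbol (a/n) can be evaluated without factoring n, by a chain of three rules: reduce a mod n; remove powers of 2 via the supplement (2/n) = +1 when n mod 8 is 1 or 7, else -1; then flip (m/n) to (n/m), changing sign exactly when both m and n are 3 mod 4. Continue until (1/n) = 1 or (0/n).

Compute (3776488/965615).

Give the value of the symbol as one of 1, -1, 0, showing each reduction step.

(3776488/965615): 3776488 mod 965615 = 879643, so (3776488/965615) = (879643/965615)
flip (879643/965615) -> (965615/879643): both odd, 879643 mod 4 = 3, 965615 mod 4 = 3, so the flip contributes -1; sign now -1
(965615/879643): 965615 mod 879643 = 85972, so (965615/879643) = (85972/879643)
factor out 2^2: 85972 = 2^2·21493; with 879643 mod 8 = 3, (2/879643) = -1; sign now -1; continue with (21493/879643)
flip (21493/879643) -> (879643/21493): both odd, 21493 mod 4 = 1, 879643 mod 4 = 3, so the flip contributes +1; sign now -1
(879643/21493): 879643 mod 21493 = 19923, so (879643/21493) = (19923/21493)
flip (19923/21493) -> (21493/19923): both odd, 19923 mod 4 = 3, 21493 mod 4 = 1, so the flip contributes +1; sign now -1
(21493/19923): 21493 mod 19923 = 1570, so (21493/19923) = (1570/19923)
factor out 2^1: 1570 = 2^1·785; with 19923 mod 8 = 3, (2/19923) = -1; sign now +1; continue with (785/19923)
flip (785/19923) -> (19923/785): both odd, 785 mod 4 = 1, 19923 mod 4 = 3, so the flip contributes +1; sign now +1
(19923/785): 19923 mod 785 = 298, so (19923/785) = (298/785)
factor out 2^1: 298 = 2^1·149; with 785 mod 8 = 1, (2/785) = +1; sign now +1; continue with (149/785)
flip (149/785) -> (785/149): both odd, 149 mod 4 = 1, 785 mod 4 = 1, so the flip contributes +1; sign now +1
(785/149): 785 mod 149 = 40, so (785/149) = (40/149)
factor out 2^3: 40 = 2^3·5; with 149 mod 8 = 5, (2/149) = -1; sign now -1; continue with (5/149)
flip (5/149) -> (149/5): both odd, 5 mod 4 = 1, 149 mod 4 = 1, so the flip contributes +1; sign now -1
(149/5): 149 mod 5 = 4, so (149/5) = (4/5)
factor out 2^2: 4 = 2^2·1; with 5 mod 8 = 5, (2/5) = -1; sign now -1; continue with (1/5)
reached (1/5) = 1, so the symbol is -1

-1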